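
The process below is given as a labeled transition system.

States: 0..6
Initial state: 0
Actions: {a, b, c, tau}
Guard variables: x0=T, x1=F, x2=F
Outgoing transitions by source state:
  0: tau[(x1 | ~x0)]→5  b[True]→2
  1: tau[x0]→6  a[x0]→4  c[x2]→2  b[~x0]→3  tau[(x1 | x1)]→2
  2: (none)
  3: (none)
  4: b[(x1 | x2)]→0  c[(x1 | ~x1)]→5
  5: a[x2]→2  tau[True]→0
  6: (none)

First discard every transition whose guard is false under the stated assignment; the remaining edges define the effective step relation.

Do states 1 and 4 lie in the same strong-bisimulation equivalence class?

Answer: NOT BISIMILAR

Working:
Refine partition for ~:
  P[0] = {{0,1,2,3,4,5,6}}
  P[1] = {{0},{1},{2,3,6},{4},{5}}
stable after 2 split(s): 5 block(s)
class of 1: {1}; class of 4: {4}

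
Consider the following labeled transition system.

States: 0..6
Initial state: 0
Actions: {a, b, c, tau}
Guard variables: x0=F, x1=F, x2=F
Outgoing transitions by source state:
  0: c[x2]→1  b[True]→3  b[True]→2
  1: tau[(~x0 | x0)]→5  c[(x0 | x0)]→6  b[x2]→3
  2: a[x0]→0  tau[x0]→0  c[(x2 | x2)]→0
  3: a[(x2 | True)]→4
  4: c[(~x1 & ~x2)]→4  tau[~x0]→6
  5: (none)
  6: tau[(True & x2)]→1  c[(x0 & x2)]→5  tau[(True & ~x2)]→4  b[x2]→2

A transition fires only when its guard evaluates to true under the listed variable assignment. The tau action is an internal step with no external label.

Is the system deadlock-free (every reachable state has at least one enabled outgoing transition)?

Answer: DEADLOCK at state 2

Analysis:
Reach set: {0,2,3,4,6}
  0: b→2  b→3  [2 out]
  2: ∅  [deadlock]
  3: a→4  [1 out]
  4: c→4  tau→6  [2 out]
  6: tau→4  [1 out]
witness 2: b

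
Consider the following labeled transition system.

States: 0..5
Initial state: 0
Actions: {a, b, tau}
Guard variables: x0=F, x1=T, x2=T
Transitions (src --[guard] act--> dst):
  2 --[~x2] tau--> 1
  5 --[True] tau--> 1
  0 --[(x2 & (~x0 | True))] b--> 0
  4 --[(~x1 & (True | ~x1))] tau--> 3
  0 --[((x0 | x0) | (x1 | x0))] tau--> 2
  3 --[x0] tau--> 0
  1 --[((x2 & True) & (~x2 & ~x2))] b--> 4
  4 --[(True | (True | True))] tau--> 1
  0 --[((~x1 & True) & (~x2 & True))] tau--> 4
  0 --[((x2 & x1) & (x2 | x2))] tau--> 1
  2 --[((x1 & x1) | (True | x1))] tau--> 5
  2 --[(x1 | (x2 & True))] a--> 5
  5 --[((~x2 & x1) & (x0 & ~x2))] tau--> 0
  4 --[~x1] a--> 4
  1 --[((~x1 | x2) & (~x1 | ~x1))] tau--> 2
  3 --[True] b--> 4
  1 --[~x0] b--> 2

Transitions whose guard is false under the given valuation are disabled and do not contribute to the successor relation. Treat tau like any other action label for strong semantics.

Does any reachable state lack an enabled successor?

Answer: DEADLOCK-FREE

Working:
R = {0,1,2,5}
  0: b→0  tau→1  tau→2  [3 exit(s)]
  1: b→2  [1 exit(s)]
  2: a→5  tau→5  [2 exit(s)]
  5: tau→1  [1 exit(s)]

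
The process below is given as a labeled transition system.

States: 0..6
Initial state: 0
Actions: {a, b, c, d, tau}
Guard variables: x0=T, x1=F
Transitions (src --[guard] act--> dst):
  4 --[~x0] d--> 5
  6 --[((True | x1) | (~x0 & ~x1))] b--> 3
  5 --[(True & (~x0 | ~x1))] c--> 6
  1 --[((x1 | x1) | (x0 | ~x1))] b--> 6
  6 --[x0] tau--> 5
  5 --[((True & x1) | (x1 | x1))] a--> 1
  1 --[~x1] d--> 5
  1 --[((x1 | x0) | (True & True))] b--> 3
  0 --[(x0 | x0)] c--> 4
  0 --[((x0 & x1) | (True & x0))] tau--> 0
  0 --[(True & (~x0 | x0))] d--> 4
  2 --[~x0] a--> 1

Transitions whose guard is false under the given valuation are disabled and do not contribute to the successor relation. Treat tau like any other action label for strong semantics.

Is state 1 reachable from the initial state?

9 transition(s) survive guard evaluation.
depth 0: {0}
depth 1: {4}  now seen {0,4}
Reachable = {0,4}

Answer: UNREACHABLE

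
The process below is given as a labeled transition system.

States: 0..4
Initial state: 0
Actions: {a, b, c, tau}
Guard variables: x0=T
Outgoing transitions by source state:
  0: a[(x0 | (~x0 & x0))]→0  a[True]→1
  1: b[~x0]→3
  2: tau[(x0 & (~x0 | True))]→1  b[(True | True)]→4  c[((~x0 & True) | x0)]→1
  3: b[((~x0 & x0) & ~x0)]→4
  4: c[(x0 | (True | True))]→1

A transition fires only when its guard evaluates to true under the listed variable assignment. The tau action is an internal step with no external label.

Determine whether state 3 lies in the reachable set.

Guard filter leaves 6 enabled edge(s).
depth 0: {0}
depth 1: {1}  now seen {0,1}
Reach set: {0,1}

Answer: UNREACHABLE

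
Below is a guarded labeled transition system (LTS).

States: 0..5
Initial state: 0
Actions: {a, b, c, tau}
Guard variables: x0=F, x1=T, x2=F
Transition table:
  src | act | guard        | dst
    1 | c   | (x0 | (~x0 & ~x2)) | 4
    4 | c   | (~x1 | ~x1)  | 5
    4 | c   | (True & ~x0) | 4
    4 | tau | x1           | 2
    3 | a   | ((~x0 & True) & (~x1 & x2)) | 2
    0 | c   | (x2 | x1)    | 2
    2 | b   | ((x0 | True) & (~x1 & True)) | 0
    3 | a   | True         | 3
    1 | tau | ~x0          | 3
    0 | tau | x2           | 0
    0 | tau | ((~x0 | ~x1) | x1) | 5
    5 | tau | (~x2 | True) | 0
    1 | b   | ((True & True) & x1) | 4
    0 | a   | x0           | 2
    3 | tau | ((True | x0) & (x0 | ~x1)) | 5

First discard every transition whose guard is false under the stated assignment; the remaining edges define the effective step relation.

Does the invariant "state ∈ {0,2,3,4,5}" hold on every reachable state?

Answer: INVARIANT HOLDS

Working:
Allowed set {0,2,3,4,5}
Reach set: {0,2,5}
  0: ok
  2: ok
  5: ok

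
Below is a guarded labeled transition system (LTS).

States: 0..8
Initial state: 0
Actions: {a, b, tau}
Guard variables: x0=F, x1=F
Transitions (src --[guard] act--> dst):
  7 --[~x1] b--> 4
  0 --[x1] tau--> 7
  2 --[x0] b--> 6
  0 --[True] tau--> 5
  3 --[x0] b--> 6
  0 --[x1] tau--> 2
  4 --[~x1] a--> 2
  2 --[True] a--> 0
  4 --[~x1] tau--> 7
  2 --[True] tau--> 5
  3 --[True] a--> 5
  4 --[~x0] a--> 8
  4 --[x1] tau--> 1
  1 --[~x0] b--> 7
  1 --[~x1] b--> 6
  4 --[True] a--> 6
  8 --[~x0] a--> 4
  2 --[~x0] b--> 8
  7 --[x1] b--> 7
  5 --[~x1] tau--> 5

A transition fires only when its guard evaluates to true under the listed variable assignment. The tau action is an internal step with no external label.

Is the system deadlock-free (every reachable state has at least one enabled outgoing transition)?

Answer: DEADLOCK-FREE

Trace:
Reachable = {0,5}
  0: tau→5  [1 exit(s)]
  5: tau→5  [1 exit(s)]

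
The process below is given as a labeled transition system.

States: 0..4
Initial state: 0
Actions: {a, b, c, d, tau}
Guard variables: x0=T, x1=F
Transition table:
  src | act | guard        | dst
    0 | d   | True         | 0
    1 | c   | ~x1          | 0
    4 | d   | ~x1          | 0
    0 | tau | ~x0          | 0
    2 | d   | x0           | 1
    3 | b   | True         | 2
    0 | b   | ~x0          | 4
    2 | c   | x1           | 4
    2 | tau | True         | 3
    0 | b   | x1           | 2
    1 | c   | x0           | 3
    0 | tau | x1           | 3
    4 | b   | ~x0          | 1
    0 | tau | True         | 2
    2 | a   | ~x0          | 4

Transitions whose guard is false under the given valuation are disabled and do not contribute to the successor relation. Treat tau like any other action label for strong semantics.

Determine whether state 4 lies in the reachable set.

Answer: UNREACHABLE

Working:
8 transition(s) survive guard evaluation.
depth 0: {0}
depth 1: {2}  now seen {0,2}
depth 2: {1,3}  now seen {0,1,2,3}
Reachable = {0,1,2,3}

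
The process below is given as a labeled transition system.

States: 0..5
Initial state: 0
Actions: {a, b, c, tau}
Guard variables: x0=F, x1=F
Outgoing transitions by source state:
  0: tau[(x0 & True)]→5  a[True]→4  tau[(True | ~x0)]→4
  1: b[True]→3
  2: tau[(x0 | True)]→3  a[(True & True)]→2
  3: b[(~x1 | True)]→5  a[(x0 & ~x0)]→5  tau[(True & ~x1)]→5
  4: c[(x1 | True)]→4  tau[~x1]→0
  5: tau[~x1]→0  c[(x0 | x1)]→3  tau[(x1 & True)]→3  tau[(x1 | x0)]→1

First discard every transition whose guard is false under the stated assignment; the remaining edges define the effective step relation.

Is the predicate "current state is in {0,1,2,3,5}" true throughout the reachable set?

Answer: INVARIANT VIOLATED at state 4

Working:
Safe = {0,1,2,3,5}
R = {0,4}
  0: ok
  4: VIOLATES
reach 4 via a — violates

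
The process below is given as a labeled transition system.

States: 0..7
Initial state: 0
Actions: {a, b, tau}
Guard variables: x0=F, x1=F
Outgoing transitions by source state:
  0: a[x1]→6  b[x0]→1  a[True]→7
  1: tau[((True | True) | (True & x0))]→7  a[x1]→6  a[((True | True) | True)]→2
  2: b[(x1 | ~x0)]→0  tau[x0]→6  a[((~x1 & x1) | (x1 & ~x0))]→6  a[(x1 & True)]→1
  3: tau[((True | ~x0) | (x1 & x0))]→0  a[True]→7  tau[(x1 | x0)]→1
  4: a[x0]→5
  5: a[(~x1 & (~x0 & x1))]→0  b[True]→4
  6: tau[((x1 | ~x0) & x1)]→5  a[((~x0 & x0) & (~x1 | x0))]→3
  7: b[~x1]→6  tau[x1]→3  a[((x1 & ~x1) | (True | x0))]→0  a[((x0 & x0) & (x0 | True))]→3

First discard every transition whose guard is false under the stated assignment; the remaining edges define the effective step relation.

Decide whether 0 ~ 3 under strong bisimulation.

Answer: NOT BISIMILAR

Working:
Refine partition for ~:
  π0 = {{0,1,2,3,4,5,6,7}}
  π1 = {{0},{1,3},{2,5},{4,6},{7}}
  π2 = {{0},{1},{2},{3},{4,6},{5},{7}}
7 equivalence class(es) (converged in 3)
class of 0: {0}; class of 3: {3}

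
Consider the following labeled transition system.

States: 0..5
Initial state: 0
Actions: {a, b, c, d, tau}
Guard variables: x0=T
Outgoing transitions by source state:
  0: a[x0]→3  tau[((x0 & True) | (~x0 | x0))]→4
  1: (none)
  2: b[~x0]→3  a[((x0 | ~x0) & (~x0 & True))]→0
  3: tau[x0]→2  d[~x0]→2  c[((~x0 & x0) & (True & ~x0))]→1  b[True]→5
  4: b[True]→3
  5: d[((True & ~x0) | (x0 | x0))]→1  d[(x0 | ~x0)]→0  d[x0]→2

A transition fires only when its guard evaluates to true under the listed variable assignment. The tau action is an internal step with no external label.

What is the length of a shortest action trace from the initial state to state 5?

Answer: 2

Working:
Layered search for 5:
  L0 = {0}
  L1 = {3,4}
  L2 = {2,5}
5 enters at depth 2; path a·b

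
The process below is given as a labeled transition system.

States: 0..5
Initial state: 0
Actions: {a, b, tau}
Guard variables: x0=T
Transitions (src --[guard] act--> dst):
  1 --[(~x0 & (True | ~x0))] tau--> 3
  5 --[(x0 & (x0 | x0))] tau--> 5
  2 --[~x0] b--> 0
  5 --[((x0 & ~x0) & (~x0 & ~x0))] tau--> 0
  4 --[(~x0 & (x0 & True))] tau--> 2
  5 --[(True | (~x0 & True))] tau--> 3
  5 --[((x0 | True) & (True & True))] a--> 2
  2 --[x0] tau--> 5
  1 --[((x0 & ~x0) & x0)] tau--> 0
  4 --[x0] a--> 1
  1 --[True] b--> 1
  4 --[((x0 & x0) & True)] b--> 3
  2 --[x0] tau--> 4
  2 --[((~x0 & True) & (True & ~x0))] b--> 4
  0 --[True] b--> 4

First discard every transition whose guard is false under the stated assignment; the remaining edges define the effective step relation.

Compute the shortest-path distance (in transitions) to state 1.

Answer: 2

Working:
Layered search for 1:
  L0 = {0}
  L1 = {4}
  L2 = {1,3}
1 enters at depth 2; path b·a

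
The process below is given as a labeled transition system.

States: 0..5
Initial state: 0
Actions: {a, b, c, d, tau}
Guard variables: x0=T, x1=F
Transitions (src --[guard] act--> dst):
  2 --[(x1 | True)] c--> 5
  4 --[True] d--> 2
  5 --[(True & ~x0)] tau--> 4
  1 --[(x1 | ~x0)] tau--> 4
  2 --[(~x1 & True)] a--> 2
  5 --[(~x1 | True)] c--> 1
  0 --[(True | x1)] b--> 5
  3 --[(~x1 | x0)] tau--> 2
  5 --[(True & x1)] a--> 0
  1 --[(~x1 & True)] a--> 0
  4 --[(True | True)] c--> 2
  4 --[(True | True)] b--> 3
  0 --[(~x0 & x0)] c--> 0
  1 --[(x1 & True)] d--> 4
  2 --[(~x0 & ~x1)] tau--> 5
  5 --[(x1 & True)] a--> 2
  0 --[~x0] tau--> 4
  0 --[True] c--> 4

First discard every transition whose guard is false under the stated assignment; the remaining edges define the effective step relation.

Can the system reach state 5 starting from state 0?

10 transition(s) survive guard evaluation.
Layer 0: {0}
Layer 1: {4,5}  cumulative {0,4,5}
Layer 2: {1,2,3}  cumulative {0,1,2,3,4,5}
R = {0,1,2,3,4,5}
Path to 5: b

Answer: REACHABLE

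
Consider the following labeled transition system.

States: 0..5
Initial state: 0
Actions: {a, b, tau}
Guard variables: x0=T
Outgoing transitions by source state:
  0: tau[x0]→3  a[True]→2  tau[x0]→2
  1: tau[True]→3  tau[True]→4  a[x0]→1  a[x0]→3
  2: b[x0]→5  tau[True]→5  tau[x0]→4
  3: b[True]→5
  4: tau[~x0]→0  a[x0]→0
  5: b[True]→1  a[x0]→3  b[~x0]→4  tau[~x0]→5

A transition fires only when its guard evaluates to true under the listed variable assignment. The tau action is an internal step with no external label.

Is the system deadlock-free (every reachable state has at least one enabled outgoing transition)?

Answer: DEADLOCK-FREE

Trace:
Reachable = {0,1,2,3,4,5}
  0: a→2  tau→2  tau→3  [3 out]
  1: a→1  a→3  tau→3  tau→4  [4 out]
  2: b→5  tau→4  tau→5  [3 out]
  3: b→5  [1 out]
  4: a→0  [1 out]
  5: a→3  b→1  [2 out]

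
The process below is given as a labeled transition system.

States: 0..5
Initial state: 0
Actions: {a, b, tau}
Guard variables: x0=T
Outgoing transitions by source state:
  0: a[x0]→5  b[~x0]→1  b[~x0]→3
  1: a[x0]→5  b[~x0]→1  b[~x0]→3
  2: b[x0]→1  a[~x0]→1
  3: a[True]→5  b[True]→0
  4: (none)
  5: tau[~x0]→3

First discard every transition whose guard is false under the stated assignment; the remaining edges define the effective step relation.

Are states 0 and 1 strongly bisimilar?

Answer: BISIMILAR

Analysis:
Bisimulation quotient by refinement:
  π0 = {{0,1,2,3,4,5}}
  π1 = {{0,1},{2},{3},{4,5}}
Fixed point at round 2; 4 class(es).
[0]={0,1}  [1]={0,1}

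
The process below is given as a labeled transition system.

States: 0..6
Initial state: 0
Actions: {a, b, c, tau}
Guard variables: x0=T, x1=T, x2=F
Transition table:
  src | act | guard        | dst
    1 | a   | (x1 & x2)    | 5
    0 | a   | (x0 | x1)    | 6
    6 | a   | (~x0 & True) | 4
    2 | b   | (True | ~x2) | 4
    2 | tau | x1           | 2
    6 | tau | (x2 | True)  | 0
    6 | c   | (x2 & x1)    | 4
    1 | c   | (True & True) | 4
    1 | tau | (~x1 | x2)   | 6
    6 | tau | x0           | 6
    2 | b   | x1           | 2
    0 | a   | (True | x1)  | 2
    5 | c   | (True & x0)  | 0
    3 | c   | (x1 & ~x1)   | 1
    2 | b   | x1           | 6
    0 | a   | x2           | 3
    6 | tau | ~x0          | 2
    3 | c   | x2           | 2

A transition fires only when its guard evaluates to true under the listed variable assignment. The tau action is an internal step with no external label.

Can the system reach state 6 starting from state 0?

After dropping false guards: 10 live edges.
L0 = {0}
L1 = {2,6}  cumulative {0,2,6}
L2 = {4}  cumulative {0,2,4,6}
Reachable = {0,2,4,6}
Path to 6: a

Answer: REACHABLE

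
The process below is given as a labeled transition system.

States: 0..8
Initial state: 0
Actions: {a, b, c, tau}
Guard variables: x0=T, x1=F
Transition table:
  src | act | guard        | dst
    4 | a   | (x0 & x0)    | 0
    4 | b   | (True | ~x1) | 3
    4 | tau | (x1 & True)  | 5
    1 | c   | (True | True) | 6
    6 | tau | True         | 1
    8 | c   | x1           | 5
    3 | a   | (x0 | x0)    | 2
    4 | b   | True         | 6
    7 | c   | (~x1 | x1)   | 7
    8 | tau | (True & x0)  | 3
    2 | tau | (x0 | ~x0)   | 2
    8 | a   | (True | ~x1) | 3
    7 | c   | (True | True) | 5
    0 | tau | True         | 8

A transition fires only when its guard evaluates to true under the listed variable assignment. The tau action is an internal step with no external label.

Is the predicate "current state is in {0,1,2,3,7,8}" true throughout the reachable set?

Answer: INVARIANT HOLDS

Analysis:
Safe = {0,1,2,3,7,8}
Reach set: {0,2,3,8}
  0: ok
  2: ok
  3: ok
  8: ok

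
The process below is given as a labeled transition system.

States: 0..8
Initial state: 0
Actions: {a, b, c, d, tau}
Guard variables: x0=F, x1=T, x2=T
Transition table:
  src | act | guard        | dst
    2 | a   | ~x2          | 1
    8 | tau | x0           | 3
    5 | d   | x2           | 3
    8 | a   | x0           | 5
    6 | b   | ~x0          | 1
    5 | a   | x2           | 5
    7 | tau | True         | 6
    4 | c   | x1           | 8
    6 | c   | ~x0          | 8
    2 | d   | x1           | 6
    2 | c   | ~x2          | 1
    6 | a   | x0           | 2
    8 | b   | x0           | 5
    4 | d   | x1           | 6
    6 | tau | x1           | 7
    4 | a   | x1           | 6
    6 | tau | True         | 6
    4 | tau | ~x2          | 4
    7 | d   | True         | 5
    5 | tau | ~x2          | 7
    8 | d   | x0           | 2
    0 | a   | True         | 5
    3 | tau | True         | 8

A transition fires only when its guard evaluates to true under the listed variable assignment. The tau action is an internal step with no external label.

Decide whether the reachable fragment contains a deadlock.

Reach set: {0,3,5,8}
  0: a→5  [deg 1]
  3: tau→8  [deg 1]
  5: a→5  d→3  [deg 2]
  8: ∅  [STUCK]
Path to 8: a·d·tau

Answer: DEADLOCK at state 8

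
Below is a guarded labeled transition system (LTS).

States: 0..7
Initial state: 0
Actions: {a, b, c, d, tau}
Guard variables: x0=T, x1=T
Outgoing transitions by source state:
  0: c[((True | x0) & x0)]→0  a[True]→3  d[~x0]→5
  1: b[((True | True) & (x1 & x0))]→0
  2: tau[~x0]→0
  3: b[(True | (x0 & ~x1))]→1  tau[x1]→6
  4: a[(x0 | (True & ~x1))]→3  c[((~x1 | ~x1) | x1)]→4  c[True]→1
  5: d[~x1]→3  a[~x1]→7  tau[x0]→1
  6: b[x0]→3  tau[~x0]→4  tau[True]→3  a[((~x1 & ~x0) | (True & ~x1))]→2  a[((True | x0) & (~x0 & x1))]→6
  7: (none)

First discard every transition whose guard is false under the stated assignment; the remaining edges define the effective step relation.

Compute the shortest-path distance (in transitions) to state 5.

Layered search for 5:
  L0 = {0}
  L1 = {3}
  L2 = {1,6}
5 never appears.

Answer: UNREACHABLE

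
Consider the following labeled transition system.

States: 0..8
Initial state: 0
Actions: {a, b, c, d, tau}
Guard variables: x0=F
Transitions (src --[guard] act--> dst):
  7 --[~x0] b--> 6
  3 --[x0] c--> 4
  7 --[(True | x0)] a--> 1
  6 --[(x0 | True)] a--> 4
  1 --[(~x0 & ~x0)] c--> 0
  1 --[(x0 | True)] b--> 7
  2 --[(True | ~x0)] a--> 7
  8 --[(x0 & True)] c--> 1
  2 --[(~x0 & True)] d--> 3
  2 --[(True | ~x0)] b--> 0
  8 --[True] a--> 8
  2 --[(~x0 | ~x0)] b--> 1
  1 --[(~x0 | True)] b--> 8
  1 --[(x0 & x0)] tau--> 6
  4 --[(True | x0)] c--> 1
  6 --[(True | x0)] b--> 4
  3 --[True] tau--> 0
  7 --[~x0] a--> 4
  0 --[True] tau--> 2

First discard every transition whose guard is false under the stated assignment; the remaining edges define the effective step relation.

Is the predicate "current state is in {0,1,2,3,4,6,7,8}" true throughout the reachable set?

Answer: INVARIANT HOLDS

Working:
Inv-set: {0,1,2,3,4,6,7,8}
Reach set: {0,1,2,3,4,6,7,8}
  0: ok
  1: ok
  2: ok
  3: ok
  4: ok
  6: ok
  7: ok
  8: ok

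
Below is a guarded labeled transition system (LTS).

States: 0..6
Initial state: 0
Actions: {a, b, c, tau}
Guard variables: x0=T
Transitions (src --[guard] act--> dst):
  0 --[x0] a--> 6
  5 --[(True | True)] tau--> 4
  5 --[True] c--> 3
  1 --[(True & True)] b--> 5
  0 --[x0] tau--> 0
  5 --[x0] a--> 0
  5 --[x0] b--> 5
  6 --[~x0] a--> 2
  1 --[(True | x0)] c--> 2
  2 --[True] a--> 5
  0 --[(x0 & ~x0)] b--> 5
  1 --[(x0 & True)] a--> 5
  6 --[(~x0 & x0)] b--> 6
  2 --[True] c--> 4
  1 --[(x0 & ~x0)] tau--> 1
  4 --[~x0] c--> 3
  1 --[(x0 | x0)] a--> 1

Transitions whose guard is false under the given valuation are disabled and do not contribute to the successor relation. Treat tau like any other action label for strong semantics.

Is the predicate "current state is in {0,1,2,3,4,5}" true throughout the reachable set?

Inv-set: {0,1,2,3,4,5}
Reach set: {0,6}
  0: safe
  6: outside
witness against invariant: a → 6

Answer: INVARIANT VIOLATED at state 6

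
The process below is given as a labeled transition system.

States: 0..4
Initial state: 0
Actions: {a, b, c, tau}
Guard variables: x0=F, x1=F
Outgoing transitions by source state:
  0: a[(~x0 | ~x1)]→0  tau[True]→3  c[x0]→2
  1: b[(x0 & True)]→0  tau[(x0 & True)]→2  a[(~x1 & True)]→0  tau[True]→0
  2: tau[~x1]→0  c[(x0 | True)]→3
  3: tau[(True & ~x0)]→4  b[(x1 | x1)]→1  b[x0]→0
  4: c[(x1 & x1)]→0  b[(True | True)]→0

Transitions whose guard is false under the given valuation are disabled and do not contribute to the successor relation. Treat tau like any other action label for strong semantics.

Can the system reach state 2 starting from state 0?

Answer: UNREACHABLE

Analysis:
After dropping false guards: 8 live edges.
Layer 0: {0}
Layer 1: {3}  now seen {0,3}
Layer 2: {4}  now seen {0,3,4}
Reachable = {0,3,4}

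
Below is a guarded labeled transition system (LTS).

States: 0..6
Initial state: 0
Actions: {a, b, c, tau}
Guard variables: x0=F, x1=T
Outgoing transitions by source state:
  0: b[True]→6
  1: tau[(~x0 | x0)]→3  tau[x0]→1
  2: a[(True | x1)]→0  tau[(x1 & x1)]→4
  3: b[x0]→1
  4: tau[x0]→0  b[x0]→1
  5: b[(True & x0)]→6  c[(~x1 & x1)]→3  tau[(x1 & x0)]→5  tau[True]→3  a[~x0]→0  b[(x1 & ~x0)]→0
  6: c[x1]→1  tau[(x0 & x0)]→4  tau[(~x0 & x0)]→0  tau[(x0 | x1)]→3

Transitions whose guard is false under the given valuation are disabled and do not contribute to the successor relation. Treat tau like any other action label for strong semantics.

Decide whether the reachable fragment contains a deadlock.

Answer: DEADLOCK at state 3

Trace:
Reachable = {0,1,3,6}
  0: b→6  [1 exit(s)]
  1: tau→3  [1 exit(s)]
  3: ∅  [STUCK]
  6: c→1  tau→3  [2 exit(s)]
trace reaching 3: b·tau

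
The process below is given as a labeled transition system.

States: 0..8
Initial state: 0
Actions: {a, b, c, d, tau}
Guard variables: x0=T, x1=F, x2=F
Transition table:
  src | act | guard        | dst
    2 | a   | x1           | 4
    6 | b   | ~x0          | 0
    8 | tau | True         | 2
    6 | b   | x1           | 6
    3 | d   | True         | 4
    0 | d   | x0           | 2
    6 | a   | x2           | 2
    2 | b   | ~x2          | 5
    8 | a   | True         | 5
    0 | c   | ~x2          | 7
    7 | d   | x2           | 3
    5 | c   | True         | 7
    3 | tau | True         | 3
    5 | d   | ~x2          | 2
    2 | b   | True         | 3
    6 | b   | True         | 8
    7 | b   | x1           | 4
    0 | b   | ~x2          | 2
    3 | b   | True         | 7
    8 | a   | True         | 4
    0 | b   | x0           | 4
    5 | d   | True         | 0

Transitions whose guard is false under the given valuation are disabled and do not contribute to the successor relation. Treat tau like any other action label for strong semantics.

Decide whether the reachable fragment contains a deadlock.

R = {0,2,3,4,5,7}
  0: b→2  b→4  c→7  d→2  [4 out]
  2: b→3  b→5  [2 out]
  3: b→7  d→4  tau→3  [3 out]
  4: ∅  [no exit]
  5: c→7  d→0  d→2  [3 out]
  7: ∅  [no exit]
Path to 4: b

Answer: DEADLOCK at state 4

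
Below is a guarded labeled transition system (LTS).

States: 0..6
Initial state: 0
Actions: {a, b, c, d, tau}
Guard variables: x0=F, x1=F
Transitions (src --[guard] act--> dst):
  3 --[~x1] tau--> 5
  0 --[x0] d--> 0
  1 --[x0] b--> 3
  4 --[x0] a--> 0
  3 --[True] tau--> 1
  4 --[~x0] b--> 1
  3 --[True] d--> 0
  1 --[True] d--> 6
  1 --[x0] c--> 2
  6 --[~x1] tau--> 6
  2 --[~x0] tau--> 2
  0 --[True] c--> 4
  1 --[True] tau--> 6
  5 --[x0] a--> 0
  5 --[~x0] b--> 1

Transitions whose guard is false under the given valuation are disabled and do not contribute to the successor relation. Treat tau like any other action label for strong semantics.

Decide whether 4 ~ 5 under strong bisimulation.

Answer: BISIMILAR

Trace:
Compute ~ classes (split until stable):
  round 0: {{0,1,2,3,4,5,6}}
  round 1: {{0},{1,3},{2,6},{4,5}}
  round 2: {{0},{1},{2,6},{3},{4,5}}
stable after 3 split(s): 5 block(s)
class of 4: {4,5}; class of 5: {4,5}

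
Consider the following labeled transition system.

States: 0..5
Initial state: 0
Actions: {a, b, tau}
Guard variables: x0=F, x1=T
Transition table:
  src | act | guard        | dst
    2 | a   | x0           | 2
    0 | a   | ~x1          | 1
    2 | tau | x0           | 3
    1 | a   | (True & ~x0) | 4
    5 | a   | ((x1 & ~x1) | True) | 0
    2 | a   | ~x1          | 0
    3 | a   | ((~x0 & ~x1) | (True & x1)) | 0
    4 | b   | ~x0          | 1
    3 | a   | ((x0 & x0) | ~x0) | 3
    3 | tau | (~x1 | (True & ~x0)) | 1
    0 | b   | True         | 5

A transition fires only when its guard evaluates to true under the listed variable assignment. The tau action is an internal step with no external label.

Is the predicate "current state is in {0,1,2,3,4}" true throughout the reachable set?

Answer: INVARIANT VIOLATED at state 5

Working:
Inv-set: {0,1,2,3,4}
R = {0,5}
  0: ✓
  5: outside
witness against invariant: b → 5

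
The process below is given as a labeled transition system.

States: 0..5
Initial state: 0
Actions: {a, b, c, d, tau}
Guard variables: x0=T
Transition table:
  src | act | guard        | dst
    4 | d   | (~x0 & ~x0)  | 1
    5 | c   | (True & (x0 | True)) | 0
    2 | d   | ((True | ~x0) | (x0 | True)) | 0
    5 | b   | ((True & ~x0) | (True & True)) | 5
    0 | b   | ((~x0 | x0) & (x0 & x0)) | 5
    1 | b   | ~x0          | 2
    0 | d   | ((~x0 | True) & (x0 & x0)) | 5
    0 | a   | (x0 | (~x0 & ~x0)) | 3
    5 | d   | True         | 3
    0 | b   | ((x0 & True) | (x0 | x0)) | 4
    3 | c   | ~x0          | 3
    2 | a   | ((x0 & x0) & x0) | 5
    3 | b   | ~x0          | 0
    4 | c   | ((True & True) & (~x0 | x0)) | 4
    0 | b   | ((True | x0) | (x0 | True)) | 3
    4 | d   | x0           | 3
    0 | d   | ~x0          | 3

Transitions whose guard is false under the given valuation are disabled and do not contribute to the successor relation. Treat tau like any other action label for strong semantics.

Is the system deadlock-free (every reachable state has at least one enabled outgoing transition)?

R = {0,3,4,5}
  0: a→3  b→3  b→4  b→5  d→5  [5 out]
  3: ∅  [deadlock]
  4: c→4  d→3  [2 out]
  5: b→5  c→0  d→3  [3 out]
Path to 3: b

Answer: DEADLOCK at state 3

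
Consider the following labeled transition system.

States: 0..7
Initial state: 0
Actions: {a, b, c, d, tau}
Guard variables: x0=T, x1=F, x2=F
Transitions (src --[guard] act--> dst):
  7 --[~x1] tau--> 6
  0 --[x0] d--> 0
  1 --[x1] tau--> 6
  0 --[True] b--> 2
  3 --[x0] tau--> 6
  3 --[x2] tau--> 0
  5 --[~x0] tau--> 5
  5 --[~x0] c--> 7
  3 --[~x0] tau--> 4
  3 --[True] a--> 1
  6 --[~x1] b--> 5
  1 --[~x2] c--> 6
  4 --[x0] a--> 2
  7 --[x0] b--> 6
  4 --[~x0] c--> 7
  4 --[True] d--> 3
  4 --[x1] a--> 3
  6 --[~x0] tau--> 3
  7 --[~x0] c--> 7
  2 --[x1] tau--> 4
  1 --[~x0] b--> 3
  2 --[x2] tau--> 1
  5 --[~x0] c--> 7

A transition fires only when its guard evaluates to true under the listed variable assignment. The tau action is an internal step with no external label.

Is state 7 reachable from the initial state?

Answer: UNREACHABLE

Working:
After dropping false guards: 10 live edges.
Layer 0: {0}
Layer 1: {2}  cumulative {0,2}
Reach set: {0,2}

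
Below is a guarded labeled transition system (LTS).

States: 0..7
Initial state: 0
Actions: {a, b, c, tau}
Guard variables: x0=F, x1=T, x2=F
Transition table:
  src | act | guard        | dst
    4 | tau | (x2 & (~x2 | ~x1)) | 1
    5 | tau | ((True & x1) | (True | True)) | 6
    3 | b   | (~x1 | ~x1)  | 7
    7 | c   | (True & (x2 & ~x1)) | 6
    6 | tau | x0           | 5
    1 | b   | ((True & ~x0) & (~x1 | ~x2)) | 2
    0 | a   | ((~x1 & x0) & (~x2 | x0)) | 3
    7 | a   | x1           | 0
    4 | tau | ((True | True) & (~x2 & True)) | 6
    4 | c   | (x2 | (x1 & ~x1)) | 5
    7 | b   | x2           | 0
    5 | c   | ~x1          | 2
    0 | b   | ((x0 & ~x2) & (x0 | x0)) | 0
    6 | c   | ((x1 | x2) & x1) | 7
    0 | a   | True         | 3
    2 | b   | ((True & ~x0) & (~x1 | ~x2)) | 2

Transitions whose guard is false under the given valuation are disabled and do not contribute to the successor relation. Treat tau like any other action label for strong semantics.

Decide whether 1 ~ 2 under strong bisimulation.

Bisimulation quotient by refinement:
  π0 = {{0,1,2,3,4,5,6,7}}
  π1 = {{0,7},{1,2},{3},{4,5},{6}}
  π2 = {{0},{1,2},{3},{4,5},{6},{7}}
Fixed point at round 3; 6 class(es).
class of 1: {1,2}; class of 2: {1,2}

Answer: BISIMILAR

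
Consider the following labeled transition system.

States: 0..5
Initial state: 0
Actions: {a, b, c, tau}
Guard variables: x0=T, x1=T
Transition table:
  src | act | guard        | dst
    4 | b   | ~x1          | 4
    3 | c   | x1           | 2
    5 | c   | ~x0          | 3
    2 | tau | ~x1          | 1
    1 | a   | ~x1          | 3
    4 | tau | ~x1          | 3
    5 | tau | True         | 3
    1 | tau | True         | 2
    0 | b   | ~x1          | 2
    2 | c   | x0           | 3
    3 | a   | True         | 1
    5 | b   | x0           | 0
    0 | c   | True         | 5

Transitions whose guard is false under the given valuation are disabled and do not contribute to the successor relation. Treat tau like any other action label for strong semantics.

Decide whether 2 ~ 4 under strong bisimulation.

Answer: NOT BISIMILAR

Analysis:
Bisimulation quotient by refinement:
  round 0: {{0,1,2,3,4,5}}
  round 1: {{0,2},{1},{3},{4},{5}}
  round 2: {{0},{1},{2},{3},{4},{5}}
6 equivalence class(es) (converged in 3)
[2]={2}  [4]={4}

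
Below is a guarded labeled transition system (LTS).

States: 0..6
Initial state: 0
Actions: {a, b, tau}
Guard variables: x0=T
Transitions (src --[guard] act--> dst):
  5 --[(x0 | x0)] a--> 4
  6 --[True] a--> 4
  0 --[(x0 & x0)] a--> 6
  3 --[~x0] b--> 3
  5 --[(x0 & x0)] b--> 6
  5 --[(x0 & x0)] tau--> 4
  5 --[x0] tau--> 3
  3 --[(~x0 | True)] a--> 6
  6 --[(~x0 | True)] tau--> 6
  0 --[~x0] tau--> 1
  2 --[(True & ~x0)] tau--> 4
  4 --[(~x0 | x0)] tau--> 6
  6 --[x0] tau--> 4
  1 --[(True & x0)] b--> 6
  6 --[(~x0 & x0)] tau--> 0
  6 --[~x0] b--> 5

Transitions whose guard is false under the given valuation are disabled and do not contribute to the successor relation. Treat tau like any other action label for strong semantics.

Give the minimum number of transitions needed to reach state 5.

Layered search for 5:
  Layer 0: {0}
  Layer 1: {6}
  Layer 2: {4}
5 never appears.

Answer: UNREACHABLE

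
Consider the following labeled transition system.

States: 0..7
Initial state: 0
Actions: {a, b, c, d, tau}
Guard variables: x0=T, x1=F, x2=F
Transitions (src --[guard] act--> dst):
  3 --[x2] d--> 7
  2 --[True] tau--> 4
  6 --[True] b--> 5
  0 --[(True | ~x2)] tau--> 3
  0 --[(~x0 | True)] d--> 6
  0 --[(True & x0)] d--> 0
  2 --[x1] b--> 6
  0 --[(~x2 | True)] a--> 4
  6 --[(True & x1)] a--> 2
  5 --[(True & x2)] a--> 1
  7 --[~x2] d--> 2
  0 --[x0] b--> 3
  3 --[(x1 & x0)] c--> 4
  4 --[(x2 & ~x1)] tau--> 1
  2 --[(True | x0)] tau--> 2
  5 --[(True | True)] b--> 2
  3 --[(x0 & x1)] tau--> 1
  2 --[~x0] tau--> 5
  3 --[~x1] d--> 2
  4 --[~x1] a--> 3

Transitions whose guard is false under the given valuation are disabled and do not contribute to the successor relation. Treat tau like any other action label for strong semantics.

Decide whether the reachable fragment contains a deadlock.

Answer: DEADLOCK-FREE

Trace:
R = {0,2,3,4,5,6}
  0: a→4  b→3  d→0  d→6  tau→3  [5 out]
  2: tau→2  tau→4  [2 out]
  3: d→2  [1 out]
  4: a→3  [1 out]
  5: b→2  [1 out]
  6: b→5  [1 out]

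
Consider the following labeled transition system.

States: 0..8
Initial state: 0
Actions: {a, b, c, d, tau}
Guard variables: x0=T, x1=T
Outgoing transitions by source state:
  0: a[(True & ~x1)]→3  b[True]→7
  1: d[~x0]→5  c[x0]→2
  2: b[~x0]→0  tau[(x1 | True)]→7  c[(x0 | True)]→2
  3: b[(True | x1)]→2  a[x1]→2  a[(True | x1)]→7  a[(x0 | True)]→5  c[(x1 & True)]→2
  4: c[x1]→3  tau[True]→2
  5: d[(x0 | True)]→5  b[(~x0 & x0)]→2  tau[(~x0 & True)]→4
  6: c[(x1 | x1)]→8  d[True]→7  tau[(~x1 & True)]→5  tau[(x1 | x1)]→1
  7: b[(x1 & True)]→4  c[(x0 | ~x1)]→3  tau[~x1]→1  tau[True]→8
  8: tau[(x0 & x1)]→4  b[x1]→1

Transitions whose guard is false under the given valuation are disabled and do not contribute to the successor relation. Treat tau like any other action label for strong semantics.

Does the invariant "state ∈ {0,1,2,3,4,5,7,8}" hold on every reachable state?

Answer: INVARIANT HOLDS

Analysis:
Allowed set {0,1,2,3,4,5,7,8}
Reachable = {0,1,2,3,4,5,7,8}
  0: safe
  1: safe
  2: safe
  3: safe
  4: safe
  5: safe
  7: safe
  8: safe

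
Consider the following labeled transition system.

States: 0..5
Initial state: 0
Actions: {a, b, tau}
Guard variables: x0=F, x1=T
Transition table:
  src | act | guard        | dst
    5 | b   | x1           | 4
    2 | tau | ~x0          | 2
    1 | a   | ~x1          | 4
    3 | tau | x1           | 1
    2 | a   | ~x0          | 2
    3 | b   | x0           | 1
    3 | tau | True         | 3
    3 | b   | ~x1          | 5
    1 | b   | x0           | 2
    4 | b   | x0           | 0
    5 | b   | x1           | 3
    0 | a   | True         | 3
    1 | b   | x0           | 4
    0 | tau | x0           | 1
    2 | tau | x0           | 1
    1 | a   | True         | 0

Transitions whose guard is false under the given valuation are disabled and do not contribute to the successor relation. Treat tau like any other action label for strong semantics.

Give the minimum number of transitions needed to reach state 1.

Answer: 2

Working:
Layered search for 1:
  L0 = {0}
  L1 = {3}
  L2 = {1}
1 enters at depth 2; path a·tau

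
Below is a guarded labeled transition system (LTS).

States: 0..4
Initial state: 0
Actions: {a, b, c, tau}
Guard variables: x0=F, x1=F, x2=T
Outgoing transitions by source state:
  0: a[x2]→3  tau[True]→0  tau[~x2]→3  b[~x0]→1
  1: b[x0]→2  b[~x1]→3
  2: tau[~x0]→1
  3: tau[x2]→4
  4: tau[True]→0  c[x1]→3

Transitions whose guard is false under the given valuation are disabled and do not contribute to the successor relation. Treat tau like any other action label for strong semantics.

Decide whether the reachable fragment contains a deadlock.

Answer: DEADLOCK-FREE

Trace:
Reachable = {0,1,3,4}
  0: a→3  b→1  tau→0  [3 out]
  1: b→3  [1 out]
  3: tau→4  [1 out]
  4: tau→0  [1 out]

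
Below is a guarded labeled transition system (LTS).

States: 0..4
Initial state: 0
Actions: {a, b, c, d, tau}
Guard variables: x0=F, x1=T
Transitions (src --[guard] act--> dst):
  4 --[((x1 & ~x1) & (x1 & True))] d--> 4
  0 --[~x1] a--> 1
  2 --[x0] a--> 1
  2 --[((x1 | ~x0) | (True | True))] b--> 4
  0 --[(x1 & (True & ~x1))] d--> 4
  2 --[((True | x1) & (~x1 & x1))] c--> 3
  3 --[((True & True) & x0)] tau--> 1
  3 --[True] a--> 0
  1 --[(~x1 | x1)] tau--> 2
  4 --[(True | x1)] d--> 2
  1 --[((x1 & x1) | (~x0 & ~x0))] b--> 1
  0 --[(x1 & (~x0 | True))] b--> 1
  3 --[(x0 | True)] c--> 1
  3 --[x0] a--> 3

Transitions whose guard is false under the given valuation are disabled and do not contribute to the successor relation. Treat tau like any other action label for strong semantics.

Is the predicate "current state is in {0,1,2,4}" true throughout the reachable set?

Answer: INVARIANT HOLDS

Analysis:
Inv-set: {0,1,2,4}
Reachable = {0,1,2,4}
  0: ✓
  1: ✓
  2: ✓
  4: ✓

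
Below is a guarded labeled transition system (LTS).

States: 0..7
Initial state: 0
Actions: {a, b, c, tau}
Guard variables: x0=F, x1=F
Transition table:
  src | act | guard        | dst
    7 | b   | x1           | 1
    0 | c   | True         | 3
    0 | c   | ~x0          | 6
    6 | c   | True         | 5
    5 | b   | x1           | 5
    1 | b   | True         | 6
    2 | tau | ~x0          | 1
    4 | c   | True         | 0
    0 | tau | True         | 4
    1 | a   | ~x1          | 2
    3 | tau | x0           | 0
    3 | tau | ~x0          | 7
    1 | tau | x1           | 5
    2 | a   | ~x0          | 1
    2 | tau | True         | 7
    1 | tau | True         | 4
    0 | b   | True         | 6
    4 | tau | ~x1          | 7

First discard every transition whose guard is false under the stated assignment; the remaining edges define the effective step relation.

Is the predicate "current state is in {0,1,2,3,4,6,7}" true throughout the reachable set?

Answer: INVARIANT VIOLATED at state 5

Analysis:
Safe = {0,1,2,3,4,6,7}
R = {0,3,4,5,6,7}
  0: safe
  3: safe
  4: safe
  5: ✗ unsafe
  6: safe
  7: safe
counterexample path to 5: c·c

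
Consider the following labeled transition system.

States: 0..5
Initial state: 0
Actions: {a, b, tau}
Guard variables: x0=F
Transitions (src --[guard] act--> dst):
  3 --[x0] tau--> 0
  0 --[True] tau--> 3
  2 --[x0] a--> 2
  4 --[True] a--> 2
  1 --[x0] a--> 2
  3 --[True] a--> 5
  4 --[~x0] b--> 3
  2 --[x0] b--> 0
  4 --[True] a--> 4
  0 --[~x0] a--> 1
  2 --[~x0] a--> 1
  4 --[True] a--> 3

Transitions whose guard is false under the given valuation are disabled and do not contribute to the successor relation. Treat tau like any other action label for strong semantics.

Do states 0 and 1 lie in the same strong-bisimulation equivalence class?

Refine partition for ~:
  P[0] = {{0,1,2,3,4,5}}
  P[1] = {{0},{1,5},{2,3},{4}}
Fixed point at round 2; 4 class(es).
0∈{0}, 1∈{1,5}

Answer: NOT BISIMILAR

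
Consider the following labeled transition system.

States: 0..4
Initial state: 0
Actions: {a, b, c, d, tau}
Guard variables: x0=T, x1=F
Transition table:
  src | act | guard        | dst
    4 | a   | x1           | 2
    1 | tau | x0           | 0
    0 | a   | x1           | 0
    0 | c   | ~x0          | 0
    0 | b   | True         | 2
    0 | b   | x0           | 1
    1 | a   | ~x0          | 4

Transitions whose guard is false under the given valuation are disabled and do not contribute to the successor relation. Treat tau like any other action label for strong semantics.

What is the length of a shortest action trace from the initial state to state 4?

Answer: UNREACHABLE

Analysis:
BFS to 4:
  L0 = {0}
  L1 = {1,2}
4 never appears.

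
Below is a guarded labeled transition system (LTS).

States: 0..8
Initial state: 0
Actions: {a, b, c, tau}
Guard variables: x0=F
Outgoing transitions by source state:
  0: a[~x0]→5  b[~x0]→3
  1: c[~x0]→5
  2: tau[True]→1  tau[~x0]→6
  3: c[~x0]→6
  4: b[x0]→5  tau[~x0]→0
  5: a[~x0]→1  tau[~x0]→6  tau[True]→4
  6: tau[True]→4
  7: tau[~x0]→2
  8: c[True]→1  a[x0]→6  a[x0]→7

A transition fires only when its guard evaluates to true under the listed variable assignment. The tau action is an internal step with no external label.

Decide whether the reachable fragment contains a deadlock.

Answer: DEADLOCK-FREE

Trace:
Reach set: {0,1,3,4,5,6}
  0: a→5  b→3  [2 exit(s)]
  1: c→5  [1 exit(s)]
  3: c→6  [1 exit(s)]
  4: tau→0  [1 exit(s)]
  5: a→1  tau→4  tau→6  [3 exit(s)]
  6: tau→4  [1 exit(s)]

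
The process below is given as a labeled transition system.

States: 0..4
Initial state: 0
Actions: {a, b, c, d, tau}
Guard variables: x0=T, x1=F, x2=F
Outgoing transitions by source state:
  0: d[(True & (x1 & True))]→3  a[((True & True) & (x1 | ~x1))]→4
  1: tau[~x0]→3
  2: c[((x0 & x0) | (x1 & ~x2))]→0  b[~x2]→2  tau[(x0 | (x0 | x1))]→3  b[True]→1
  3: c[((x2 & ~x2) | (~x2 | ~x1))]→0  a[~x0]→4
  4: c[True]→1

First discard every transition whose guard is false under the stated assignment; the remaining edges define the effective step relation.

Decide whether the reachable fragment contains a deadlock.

Reach set: {0,1,4}
  0: a→4  [1 out]
  1: ∅  [deadlock]
  4: c→1  [1 out]
Path to 1: a·c

Answer: DEADLOCK at state 1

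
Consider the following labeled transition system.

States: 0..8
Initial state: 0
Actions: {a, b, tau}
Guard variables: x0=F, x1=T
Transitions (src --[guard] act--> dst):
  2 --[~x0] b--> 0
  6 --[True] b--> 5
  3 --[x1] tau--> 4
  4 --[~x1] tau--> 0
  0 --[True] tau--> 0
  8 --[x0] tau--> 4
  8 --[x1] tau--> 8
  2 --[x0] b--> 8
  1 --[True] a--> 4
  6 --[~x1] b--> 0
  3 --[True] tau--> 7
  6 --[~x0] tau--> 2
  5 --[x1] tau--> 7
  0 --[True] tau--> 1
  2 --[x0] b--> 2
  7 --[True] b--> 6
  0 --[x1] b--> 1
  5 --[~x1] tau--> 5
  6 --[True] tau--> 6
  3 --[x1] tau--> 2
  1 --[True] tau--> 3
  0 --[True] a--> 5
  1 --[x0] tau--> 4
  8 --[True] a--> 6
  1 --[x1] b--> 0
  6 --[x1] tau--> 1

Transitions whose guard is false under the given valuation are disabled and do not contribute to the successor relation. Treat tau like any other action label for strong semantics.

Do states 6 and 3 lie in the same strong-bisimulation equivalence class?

Bisimulation quotient by refinement:
  π0 = {{0,1,2,3,4,5,6,7,8}}
  π1 = {{0,1},{2,7},{3,5},{4},{6},{8}}
  π2 = {{0},{1},{2},{3},{4},{5},{6},{7},{8}}
Fixed point at round 3; 9 class(es).
6∈{6}, 3∈{3}

Answer: NOT BISIMILAR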